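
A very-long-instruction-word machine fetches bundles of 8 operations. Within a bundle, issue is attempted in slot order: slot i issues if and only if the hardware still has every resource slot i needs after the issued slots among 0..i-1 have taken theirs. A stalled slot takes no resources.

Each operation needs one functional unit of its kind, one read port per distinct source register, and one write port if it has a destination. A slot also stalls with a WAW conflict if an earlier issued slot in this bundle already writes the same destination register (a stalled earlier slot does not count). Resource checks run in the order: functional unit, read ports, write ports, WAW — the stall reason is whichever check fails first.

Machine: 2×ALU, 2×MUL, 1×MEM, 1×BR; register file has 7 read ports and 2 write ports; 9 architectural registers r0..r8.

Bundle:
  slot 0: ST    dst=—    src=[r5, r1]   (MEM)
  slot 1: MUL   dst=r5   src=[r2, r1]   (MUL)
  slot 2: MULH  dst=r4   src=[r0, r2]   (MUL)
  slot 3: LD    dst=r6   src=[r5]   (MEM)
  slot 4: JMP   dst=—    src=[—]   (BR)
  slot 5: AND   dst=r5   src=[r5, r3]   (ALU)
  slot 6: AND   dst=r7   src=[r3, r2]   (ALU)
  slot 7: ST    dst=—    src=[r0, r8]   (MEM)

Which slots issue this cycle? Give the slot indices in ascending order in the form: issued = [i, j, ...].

issued = [0, 1, 2, 4]

[0] MEM needs rd=2 wr=0: ok; after: ALU=2 MUL=2 MEM=0 BR=1, R=5, W=2
[1] MUL needs rd=2 wr=1: ok; after: ALU=2 MUL=1 MEM=0 BR=1, R=3, W=1
[2] MUL needs rd=2 wr=1: ok; after: ALU=2 MUL=0 MEM=0 BR=1, R=1, W=0
[3] MEM needs rd=1 wr=1: FU; after: ALU=2 MUL=0 MEM=0 BR=1, R=1, W=0
[4] BR needs rd=0 wr=0: ok; after: ALU=2 MUL=0 MEM=0 BR=0, R=1, W=0
[5] ALU needs rd=2 wr=1: RD_PORT; after: ALU=2 MUL=0 MEM=0 BR=0, R=1, W=0
[6] ALU needs rd=2 wr=1: RD_PORT; after: ALU=2 MUL=0 MEM=0 BR=0, R=1, W=0
[7] MEM needs rd=2 wr=0: FU; after: ALU=2 MUL=0 MEM=0 BR=0, R=1, W=0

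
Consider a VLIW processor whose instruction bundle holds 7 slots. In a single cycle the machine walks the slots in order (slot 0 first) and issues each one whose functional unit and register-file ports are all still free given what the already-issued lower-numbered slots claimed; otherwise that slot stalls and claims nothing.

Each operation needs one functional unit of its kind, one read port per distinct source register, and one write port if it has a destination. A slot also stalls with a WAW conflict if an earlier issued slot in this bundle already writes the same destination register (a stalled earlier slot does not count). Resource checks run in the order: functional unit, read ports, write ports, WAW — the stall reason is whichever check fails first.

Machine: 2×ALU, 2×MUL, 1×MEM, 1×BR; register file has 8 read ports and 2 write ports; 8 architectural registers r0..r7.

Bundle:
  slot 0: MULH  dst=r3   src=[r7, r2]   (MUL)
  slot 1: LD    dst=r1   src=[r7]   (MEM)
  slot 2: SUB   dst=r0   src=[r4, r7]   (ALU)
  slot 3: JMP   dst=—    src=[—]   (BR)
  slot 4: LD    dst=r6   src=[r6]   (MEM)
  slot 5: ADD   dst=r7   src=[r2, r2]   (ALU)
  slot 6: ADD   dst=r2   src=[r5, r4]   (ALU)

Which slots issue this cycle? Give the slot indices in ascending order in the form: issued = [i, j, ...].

issued = [0, 1, 3]

(0) want 1×MUL +2rd +1wr — yes → AL2|MU1|ME1|BR1|rd6|wr1
(1) want 1×MEM +1rd +1wr — yes → AL2|MU1|ME0|BR1|rd5|wr0
(2) want 1×ALU +2rd +1wr — WR_PORT → AL2|MU1|ME0|BR1|rd5|wr0
(3) want 1×BR +0rd +0wr — yes → AL2|MU1|ME0|BR0|rd5|wr0
(4) want 1×MEM +1rd +1wr — FU → AL2|MU1|ME0|BR0|rd5|wr0
(5) want 1×ALU +1rd +1wr — WR_PORT → AL2|MU1|ME0|BR0|rd5|wr0
(6) want 1×ALU +2rd +1wr — WR_PORT → AL2|MU1|ME0|BR0|rd5|wr0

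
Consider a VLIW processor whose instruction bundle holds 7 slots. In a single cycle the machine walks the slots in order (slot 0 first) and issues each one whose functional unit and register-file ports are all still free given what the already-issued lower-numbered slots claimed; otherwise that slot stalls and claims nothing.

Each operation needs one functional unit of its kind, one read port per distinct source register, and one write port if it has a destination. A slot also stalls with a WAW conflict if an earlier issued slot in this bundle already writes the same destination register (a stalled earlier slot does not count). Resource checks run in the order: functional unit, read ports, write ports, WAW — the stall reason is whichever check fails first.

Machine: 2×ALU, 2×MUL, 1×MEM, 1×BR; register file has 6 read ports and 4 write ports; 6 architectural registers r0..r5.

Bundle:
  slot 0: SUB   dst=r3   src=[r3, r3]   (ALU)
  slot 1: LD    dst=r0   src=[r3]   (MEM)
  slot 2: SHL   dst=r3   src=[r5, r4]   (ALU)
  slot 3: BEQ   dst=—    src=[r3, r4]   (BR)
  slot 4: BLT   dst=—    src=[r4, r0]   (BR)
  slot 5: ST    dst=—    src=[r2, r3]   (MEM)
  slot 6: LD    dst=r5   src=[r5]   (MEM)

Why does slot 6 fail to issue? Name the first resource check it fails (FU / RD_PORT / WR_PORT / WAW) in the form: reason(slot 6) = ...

  0. ALU→r3 ⇒ go  {1A/2Mu/1Ld/1B | 5r 3w}
  1. MEM→r0 ⇒ go  {1A/2Mu/0Ld/1B | 4r 2w}
  2. ALU→r3 ⇒ no(WAW)  {1A/2Mu/0Ld/1B | 4r 2w}
  3. BR ⇒ go  {1A/2Mu/0Ld/0B | 2r 2w}
  4. BR ⇒ no(FU)  {1A/2Mu/0Ld/0B | 2r 2w}
  5. MEM ⇒ no(FU)  {1A/2Mu/0Ld/0B | 2r 2w}
  6. MEM→r5 ⇒ no(FU)  {1A/2Mu/0Ld/0B | 2r 2w}

reason(slot 6) = FU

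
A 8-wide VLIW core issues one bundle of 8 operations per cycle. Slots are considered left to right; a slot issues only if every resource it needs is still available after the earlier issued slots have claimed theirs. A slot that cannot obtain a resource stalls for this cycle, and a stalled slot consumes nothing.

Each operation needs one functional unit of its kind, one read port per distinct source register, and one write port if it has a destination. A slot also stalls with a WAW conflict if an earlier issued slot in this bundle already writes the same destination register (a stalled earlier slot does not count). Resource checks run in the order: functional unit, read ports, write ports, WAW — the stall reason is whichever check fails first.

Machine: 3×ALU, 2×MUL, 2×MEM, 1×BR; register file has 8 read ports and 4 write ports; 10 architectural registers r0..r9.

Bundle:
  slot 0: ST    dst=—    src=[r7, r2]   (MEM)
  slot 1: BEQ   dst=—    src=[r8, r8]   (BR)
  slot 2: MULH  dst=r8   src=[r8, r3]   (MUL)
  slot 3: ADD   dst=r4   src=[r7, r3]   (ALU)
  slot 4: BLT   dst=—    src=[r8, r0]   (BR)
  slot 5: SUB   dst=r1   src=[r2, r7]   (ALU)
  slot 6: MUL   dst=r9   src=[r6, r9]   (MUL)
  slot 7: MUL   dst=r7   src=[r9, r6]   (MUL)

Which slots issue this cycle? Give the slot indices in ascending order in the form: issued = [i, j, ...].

(0) want 1×MEM +2rd +0wr — yes → AL3|MU2|ME1|BR1|rd6|wr4
(1) want 1×BR +1rd +0wr — yes → AL3|MU2|ME1|BR0|rd5|wr4
(2) want 1×MUL +2rd +1wr — yes → AL3|MU1|ME1|BR0|rd3|wr3
(3) want 1×ALU +2rd +1wr — yes → AL2|MU1|ME1|BR0|rd1|wr2
(4) want 1×BR +2rd +0wr — FU → AL2|MU1|ME1|BR0|rd1|wr2
(5) want 1×ALU +2rd +1wr — RD_PORT → AL2|MU1|ME1|BR0|rd1|wr2
(6) want 1×MUL +2rd +1wr — RD_PORT → AL2|MU1|ME1|BR0|rd1|wr2
(7) want 1×MUL +2rd +1wr — RD_PORT → AL2|MU1|ME1|BR0|rd1|wr2

issued = [0, 1, 2, 3]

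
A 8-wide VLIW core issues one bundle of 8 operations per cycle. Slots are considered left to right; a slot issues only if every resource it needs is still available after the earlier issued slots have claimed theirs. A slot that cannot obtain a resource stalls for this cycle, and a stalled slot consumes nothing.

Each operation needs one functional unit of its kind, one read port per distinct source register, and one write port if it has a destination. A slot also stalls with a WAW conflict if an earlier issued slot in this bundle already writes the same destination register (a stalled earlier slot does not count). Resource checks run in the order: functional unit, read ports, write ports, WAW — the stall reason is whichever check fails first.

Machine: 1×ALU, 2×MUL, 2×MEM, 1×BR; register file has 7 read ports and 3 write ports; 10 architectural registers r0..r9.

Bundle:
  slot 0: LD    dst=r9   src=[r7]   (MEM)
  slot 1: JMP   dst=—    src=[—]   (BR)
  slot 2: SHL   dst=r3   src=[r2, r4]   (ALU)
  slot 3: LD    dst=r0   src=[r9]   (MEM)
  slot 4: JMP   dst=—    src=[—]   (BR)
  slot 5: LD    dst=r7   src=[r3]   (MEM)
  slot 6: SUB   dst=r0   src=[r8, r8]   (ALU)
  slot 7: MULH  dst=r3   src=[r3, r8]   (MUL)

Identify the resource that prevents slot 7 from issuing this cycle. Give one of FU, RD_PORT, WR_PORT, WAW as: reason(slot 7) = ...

reason(slot 7) = WR_PORT

(0) want 1×MEM +1rd +1wr — yes → AL1|MU2|ME1|BR1|rd6|wr2
(1) want 1×BR +0rd +0wr — yes → AL1|MU2|ME1|BR0|rd6|wr2
(2) want 1×ALU +2rd +1wr — yes → AL0|MU2|ME1|BR0|rd4|wr1
(3) want 1×MEM +1rd +1wr — yes → AL0|MU2|ME0|BR0|rd3|wr0
(4) want 1×BR +0rd +0wr — FU → AL0|MU2|ME0|BR0|rd3|wr0
(5) want 1×MEM +1rd +1wr — FU → AL0|MU2|ME0|BR0|rd3|wr0
(6) want 1×ALU +1rd +1wr — FU → AL0|MU2|ME0|BR0|rd3|wr0
(7) want 1×MUL +2rd +1wr — WR_PORT → AL0|MU2|ME0|BR0|rd3|wr0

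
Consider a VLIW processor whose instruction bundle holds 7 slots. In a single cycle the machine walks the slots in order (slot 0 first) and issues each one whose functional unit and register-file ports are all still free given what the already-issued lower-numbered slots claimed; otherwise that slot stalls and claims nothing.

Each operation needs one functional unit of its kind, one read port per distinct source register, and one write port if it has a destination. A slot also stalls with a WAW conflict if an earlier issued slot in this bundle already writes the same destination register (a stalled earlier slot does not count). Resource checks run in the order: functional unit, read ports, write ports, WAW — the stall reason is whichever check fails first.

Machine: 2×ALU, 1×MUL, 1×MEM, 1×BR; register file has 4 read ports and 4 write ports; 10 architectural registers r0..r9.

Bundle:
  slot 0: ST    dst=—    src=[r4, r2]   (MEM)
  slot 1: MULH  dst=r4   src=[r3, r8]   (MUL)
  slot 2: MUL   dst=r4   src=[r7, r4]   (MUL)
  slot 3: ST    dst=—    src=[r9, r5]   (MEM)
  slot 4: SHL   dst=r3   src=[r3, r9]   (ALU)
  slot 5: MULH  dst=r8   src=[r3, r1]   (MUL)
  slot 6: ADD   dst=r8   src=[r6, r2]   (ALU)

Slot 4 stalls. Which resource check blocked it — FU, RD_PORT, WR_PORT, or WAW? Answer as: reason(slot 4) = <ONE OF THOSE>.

reason(slot 4) = RD_PORT

  0. MEM ⇒ go  {2A/1Mu/0Ld/1B | 2r 4w}
  1. MUL→r4 ⇒ go  {2A/0Mu/0Ld/1B | 0r 3w}
  2. MUL→r4 ⇒ no(FU)  {2A/0Mu/0Ld/1B | 0r 3w}
  3. MEM ⇒ no(FU)  {2A/0Mu/0Ld/1B | 0r 3w}
  4. ALU→r3 ⇒ no(RD_PORT)  {2A/0Mu/0Ld/1B | 0r 3w}
  5. MUL→r8 ⇒ no(FU)  {2A/0Mu/0Ld/1B | 0r 3w}
  6. ALU→r8 ⇒ no(RD_PORT)  {2A/0Mu/0Ld/1B | 0r 3w}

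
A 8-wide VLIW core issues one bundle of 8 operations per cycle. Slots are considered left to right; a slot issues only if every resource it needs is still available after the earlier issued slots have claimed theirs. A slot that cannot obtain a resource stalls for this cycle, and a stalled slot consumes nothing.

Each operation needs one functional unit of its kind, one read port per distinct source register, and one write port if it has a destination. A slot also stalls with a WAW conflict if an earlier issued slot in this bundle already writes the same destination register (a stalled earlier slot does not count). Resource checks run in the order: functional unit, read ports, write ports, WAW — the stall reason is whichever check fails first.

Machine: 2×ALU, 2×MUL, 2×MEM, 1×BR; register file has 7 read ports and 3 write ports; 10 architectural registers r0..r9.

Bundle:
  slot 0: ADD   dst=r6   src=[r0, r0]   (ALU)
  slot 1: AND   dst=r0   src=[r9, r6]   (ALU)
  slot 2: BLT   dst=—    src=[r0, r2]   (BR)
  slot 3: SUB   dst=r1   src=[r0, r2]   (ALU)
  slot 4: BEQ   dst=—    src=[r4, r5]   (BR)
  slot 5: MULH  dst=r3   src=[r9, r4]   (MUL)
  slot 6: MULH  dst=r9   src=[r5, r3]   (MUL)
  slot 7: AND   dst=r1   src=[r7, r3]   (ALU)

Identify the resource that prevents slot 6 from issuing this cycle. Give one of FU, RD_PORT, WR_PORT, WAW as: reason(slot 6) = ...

#0 ALU src=r0,r0 dispatched  <A:1 Mu:2 Ld:2 B:1 rd:6 wr:2>
#1 ALU src=r9,r6 dispatched  <A:0 Mu:2 Ld:2 B:1 rd:4 wr:1>
#2 BR src=r0,r2 dispatched  <A:0 Mu:2 Ld:2 B:0 rd:2 wr:1>
#3 ALU src=r0,r2 held:FU  <A:0 Mu:2 Ld:2 B:0 rd:2 wr:1>
#4 BR src=r4,r5 held:FU  <A:0 Mu:2 Ld:2 B:0 rd:2 wr:1>
#5 MUL src=r9,r4 dispatched  <A:0 Mu:1 Ld:2 B:0 rd:0 wr:0>
#6 MUL src=r5,r3 held:RD_PORT  <A:0 Mu:1 Ld:2 B:0 rd:0 wr:0>
#7 ALU src=r7,r3 held:FU  <A:0 Mu:1 Ld:2 B:0 rd:0 wr:0>

reason(slot 6) = RD_PORT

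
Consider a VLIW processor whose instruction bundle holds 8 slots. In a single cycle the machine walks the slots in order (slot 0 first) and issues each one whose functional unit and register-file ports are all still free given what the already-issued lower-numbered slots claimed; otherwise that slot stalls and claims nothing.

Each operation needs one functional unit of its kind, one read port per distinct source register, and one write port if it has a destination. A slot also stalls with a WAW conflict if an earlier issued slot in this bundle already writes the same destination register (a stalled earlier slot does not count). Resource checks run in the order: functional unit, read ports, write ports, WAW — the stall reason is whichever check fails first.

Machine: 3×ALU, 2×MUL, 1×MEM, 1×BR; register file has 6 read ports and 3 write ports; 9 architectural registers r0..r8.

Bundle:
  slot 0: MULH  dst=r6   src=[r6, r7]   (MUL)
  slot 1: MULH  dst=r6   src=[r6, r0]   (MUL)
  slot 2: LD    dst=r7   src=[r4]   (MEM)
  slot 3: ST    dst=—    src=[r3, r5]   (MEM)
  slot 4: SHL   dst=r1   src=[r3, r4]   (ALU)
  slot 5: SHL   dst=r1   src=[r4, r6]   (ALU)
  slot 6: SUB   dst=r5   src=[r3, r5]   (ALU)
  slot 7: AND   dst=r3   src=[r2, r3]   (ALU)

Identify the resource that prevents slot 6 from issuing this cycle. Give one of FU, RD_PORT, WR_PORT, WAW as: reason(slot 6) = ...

reason(slot 6) = RD_PORT

slot 0 (MUL): ISSUE — free A3,Mu1,Ld1,B1 rp4 wp2
slot 1 (MUL): stall WAW — free A3,Mu1,Ld1,B1 rp4 wp2
slot 2 (MEM): ISSUE — free A3,Mu1,Ld0,B1 rp3 wp1
slot 3 (MEM): stall FU — free A3,Mu1,Ld0,B1 rp3 wp1
slot 4 (ALU): ISSUE — free A2,Mu1,Ld0,B1 rp1 wp0
slot 5 (ALU): stall RD_PORT — free A2,Mu1,Ld0,B1 rp1 wp0
slot 6 (ALU): stall RD_PORT — free A2,Mu1,Ld0,B1 rp1 wp0
slot 7 (ALU): stall RD_PORT — free A2,Mu1,Ld0,B1 rp1 wp0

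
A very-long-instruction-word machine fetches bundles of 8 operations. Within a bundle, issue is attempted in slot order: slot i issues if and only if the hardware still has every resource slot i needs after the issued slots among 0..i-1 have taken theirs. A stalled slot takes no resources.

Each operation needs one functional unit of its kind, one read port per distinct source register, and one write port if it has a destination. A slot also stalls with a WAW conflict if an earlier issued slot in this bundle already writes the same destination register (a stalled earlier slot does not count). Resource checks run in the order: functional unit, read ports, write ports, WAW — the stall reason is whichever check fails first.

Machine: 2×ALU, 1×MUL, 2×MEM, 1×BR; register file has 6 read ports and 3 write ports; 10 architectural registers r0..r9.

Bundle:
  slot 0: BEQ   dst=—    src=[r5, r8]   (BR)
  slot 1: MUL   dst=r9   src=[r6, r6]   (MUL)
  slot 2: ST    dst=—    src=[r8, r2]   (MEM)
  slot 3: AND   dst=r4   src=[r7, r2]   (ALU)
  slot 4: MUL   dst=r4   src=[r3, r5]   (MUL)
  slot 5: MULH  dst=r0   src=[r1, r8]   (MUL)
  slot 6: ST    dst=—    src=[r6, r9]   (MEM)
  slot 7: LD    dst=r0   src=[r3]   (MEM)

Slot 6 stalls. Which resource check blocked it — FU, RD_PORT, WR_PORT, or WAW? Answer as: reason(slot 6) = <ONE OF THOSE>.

reason(slot 6) = RD_PORT

(0) want 1×BR +2rd +0wr — yes → AL2|MU1|ME2|BR0|rd4|wr3
(1) want 1×MUL +1rd +1wr — yes → AL2|MU0|ME2|BR0|rd3|wr2
(2) want 1×MEM +2rd +0wr — yes → AL2|MU0|ME1|BR0|rd1|wr2
(3) want 1×ALU +2rd +1wr — RD_PORT → AL2|MU0|ME1|BR0|rd1|wr2
(4) want 1×MUL +2rd +1wr — FU → AL2|MU0|ME1|BR0|rd1|wr2
(5) want 1×MUL +2rd +1wr — FU → AL2|MU0|ME1|BR0|rd1|wr2
(6) want 1×MEM +2rd +0wr — RD_PORT → AL2|MU0|ME1|BR0|rd1|wr2
(7) want 1×MEM +1rd +1wr — yes → AL2|MU0|ME0|BR0|rd0|wr1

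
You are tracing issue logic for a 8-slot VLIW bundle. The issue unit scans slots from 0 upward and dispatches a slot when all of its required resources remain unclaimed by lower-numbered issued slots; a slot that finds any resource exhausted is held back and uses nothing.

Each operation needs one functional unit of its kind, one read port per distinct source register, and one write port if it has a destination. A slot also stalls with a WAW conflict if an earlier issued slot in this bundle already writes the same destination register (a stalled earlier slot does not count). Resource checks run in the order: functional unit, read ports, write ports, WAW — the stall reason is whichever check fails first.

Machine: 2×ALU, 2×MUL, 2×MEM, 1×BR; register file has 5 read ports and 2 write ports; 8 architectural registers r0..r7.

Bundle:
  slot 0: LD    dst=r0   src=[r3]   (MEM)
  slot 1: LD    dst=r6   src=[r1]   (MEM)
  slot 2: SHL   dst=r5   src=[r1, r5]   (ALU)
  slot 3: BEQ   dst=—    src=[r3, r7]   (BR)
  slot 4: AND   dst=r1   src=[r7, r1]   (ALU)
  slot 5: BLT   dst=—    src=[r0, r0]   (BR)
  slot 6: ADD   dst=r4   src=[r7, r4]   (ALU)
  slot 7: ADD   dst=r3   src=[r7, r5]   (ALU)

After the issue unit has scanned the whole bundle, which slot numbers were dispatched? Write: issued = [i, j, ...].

(0) want 1×MEM +1rd +1wr — yes → AL2|MU2|ME1|BR1|rd4|wr1
(1) want 1×MEM +1rd +1wr — yes → AL2|MU2|ME0|BR1|rd3|wr0
(2) want 1×ALU +2rd +1wr — WR_PORT → AL2|MU2|ME0|BR1|rd3|wr0
(3) want 1×BR +2rd +0wr — yes → AL2|MU2|ME0|BR0|rd1|wr0
(4) want 1×ALU +2rd +1wr — RD_PORT → AL2|MU2|ME0|BR0|rd1|wr0
(5) want 1×BR +1rd +0wr — FU → AL2|MU2|ME0|BR0|rd1|wr0
(6) want 1×ALU +2rd +1wr — RD_PORT → AL2|MU2|ME0|BR0|rd1|wr0
(7) want 1×ALU +2rd +1wr — RD_PORT → AL2|MU2|ME0|BR0|rd1|wr0

issued = [0, 1, 3]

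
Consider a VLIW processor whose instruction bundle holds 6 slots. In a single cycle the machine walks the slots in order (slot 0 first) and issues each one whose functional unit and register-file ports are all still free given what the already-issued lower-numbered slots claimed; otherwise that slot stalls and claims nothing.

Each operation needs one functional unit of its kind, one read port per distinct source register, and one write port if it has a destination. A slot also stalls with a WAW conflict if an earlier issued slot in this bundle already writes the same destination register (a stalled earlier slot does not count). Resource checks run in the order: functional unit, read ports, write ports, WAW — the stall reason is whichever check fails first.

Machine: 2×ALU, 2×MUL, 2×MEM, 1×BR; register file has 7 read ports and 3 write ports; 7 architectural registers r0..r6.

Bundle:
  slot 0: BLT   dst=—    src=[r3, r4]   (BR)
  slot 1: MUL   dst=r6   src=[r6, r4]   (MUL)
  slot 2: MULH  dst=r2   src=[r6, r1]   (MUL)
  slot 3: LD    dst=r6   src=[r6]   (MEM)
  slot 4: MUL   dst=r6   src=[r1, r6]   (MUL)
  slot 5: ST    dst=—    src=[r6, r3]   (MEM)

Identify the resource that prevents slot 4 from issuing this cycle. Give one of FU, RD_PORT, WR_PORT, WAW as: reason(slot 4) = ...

(0) want 1×BR +2rd +0wr — yes → AL2|MU2|ME2|BR0|rd5|wr3
(1) want 1×MUL +2rd +1wr — yes → AL2|MU1|ME2|BR0|rd3|wr2
(2) want 1×MUL +2rd +1wr — yes → AL2|MU0|ME2|BR0|rd1|wr1
(3) want 1×MEM +1rd +1wr — WAW → AL2|MU0|ME2|BR0|rd1|wr1
(4) want 1×MUL +2rd +1wr — FU → AL2|MU0|ME2|BR0|rd1|wr1
(5) want 1×MEM +2rd +0wr — RD_PORT → AL2|MU0|ME2|BR0|rd1|wr1

reason(slot 4) = FU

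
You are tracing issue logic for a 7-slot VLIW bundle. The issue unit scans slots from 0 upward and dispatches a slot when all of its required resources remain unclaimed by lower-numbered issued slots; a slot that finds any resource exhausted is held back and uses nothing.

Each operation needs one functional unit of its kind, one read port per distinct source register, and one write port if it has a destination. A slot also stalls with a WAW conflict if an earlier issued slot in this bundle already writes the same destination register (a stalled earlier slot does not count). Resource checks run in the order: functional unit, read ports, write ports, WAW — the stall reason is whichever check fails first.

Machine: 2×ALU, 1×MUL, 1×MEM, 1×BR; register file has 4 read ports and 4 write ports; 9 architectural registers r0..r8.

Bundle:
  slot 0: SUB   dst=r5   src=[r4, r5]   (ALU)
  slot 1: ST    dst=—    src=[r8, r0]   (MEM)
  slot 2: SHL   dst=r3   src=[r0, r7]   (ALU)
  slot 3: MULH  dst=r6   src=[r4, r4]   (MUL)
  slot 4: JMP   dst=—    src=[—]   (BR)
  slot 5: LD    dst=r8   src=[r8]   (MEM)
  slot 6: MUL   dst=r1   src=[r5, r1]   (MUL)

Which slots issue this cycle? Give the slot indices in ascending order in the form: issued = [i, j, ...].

  0. ALU→r5 ⇒ go  {1A/1Mu/1Ld/1B | 2r 3w}
  1. MEM ⇒ go  {1A/1Mu/0Ld/1B | 0r 3w}
  2. ALU→r3 ⇒ no(RD_PORT)  {1A/1Mu/0Ld/1B | 0r 3w}
  3. MUL→r6 ⇒ no(RD_PORT)  {1A/1Mu/0Ld/1B | 0r 3w}
  4. BR ⇒ go  {1A/1Mu/0Ld/0B | 0r 3w}
  5. MEM→r8 ⇒ no(FU)  {1A/1Mu/0Ld/0B | 0r 3w}
  6. MUL→r1 ⇒ no(RD_PORT)  {1A/1Mu/0Ld/0B | 0r 3w}

issued = [0, 1, 4]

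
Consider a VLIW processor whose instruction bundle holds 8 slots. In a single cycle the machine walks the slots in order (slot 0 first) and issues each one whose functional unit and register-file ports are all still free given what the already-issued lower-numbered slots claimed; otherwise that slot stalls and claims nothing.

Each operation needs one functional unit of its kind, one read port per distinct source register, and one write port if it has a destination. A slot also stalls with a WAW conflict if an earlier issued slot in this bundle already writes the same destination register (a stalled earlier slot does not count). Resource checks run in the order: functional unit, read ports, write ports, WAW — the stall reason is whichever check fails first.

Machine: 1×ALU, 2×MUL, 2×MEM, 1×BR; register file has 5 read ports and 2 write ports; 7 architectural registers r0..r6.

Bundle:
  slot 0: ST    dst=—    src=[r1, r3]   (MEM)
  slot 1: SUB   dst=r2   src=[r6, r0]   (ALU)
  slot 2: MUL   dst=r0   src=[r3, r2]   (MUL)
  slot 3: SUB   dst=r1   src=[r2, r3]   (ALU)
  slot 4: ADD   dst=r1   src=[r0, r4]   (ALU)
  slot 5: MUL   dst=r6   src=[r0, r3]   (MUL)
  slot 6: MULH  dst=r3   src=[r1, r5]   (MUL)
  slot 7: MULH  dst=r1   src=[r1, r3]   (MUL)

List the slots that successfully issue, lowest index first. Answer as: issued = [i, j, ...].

issued = [0, 1]

(0) want 1×MEM +2rd +0wr — yes → AL1|MU2|ME1|BR1|rd3|wr2
(1) want 1×ALU +2rd +1wr — yes → AL0|MU2|ME1|BR1|rd1|wr1
(2) want 1×MUL +2rd +1wr — RD_PORT → AL0|MU2|ME1|BR1|rd1|wr1
(3) want 1×ALU +2rd +1wr — FU → AL0|MU2|ME1|BR1|rd1|wr1
(4) want 1×ALU +2rd +1wr — FU → AL0|MU2|ME1|BR1|rd1|wr1
(5) want 1×MUL +2rd +1wr — RD_PORT → AL0|MU2|ME1|BR1|rd1|wr1
(6) want 1×MUL +2rd +1wr — RD_PORT → AL0|MU2|ME1|BR1|rd1|wr1
(7) want 1×MUL +2rd +1wr — RD_PORT → AL0|MU2|ME1|BR1|rd1|wr1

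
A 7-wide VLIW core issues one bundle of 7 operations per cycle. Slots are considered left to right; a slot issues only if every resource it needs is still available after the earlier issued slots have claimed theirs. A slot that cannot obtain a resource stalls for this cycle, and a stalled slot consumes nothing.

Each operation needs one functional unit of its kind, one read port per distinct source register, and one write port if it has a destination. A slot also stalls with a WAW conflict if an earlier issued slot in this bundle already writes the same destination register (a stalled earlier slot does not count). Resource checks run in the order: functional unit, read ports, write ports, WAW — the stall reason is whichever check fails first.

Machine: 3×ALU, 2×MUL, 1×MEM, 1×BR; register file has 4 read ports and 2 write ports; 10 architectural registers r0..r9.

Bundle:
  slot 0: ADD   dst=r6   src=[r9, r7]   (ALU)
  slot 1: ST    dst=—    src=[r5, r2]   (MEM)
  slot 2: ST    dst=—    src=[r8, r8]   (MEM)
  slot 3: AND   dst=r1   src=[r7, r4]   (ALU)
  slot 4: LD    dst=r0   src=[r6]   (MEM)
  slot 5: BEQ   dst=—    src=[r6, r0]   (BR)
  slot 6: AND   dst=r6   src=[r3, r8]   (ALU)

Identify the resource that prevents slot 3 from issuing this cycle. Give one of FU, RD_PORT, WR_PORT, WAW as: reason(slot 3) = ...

reason(slot 3) = RD_PORT

(0) want 1×ALU +2rd +1wr — yes → AL2|MU2|ME1|BR1|rd2|wr1
(1) want 1×MEM +2rd +0wr — yes → AL2|MU2|ME0|BR1|rd0|wr1
(2) want 1×MEM +1rd +0wr — FU → AL2|MU2|ME0|BR1|rd0|wr1
(3) want 1×ALU +2rd +1wr — RD_PORT → AL2|MU2|ME0|BR1|rd0|wr1
(4) want 1×MEM +1rd +1wr — FU → AL2|MU2|ME0|BR1|rd0|wr1
(5) want 1×BR +2rd +0wr — RD_PORT → AL2|MU2|ME0|BR1|rd0|wr1
(6) want 1×ALU +2rd +1wr — RD_PORT → AL2|MU2|ME0|BR1|rd0|wr1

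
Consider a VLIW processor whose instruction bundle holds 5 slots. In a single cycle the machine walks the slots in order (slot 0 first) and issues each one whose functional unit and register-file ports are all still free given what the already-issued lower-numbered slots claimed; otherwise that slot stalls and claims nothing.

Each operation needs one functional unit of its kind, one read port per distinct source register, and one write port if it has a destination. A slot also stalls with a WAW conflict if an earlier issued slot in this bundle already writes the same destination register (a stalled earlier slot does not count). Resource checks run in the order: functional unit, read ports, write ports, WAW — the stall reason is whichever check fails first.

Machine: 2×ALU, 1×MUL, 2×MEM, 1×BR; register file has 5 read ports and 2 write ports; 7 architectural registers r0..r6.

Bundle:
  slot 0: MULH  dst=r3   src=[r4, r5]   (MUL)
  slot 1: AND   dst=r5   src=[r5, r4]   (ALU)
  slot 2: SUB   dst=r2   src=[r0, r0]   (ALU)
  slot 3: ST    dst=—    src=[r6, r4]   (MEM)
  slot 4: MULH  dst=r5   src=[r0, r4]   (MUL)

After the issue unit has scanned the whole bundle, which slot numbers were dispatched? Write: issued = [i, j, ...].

  0. MUL→r3 ⇒ go  {2A/0Mu/2Ld/1B | 3r 1w}
  1. ALU→r5 ⇒ go  {1A/0Mu/2Ld/1B | 1r 0w}
  2. ALU→r2 ⇒ no(WR_PORT)  {1A/0Mu/2Ld/1B | 1r 0w}
  3. MEM ⇒ no(RD_PORT)  {1A/0Mu/2Ld/1B | 1r 0w}
  4. MUL→r5 ⇒ no(FU)  {1A/0Mu/2Ld/1B | 1r 0w}

issued = [0, 1]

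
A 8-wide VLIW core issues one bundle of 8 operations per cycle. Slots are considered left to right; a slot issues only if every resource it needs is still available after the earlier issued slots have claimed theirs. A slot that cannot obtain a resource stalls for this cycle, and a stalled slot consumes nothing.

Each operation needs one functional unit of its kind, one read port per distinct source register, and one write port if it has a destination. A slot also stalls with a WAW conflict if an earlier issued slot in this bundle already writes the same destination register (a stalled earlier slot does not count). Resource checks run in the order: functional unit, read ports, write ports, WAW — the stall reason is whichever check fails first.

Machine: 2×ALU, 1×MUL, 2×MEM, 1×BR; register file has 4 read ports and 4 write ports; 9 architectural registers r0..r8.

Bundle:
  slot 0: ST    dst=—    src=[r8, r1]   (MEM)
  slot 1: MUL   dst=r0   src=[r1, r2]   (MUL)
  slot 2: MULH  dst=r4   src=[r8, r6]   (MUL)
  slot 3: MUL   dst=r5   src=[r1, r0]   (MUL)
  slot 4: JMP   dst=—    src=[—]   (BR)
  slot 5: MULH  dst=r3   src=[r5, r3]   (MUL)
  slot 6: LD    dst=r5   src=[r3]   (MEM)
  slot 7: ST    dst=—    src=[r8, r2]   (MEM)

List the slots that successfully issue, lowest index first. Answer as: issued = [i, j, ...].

[0] MEM needs rd=2 wr=0: ok; after: ALU=2 MUL=1 MEM=1 BR=1, R=2, W=4
[1] MUL needs rd=2 wr=1: ok; after: ALU=2 MUL=0 MEM=1 BR=1, R=0, W=3
[2] MUL needs rd=2 wr=1: FU; after: ALU=2 MUL=0 MEM=1 BR=1, R=0, W=3
[3] MUL needs rd=2 wr=1: FU; after: ALU=2 MUL=0 MEM=1 BR=1, R=0, W=3
[4] BR needs rd=0 wr=0: ok; after: ALU=2 MUL=0 MEM=1 BR=0, R=0, W=3
[5] MUL needs rd=2 wr=1: FU; after: ALU=2 MUL=0 MEM=1 BR=0, R=0, W=3
[6] MEM needs rd=1 wr=1: RD_PORT; after: ALU=2 MUL=0 MEM=1 BR=0, R=0, W=3
[7] MEM needs rd=2 wr=0: RD_PORT; after: ALU=2 MUL=0 MEM=1 BR=0, R=0, W=3

issued = [0, 1, 4]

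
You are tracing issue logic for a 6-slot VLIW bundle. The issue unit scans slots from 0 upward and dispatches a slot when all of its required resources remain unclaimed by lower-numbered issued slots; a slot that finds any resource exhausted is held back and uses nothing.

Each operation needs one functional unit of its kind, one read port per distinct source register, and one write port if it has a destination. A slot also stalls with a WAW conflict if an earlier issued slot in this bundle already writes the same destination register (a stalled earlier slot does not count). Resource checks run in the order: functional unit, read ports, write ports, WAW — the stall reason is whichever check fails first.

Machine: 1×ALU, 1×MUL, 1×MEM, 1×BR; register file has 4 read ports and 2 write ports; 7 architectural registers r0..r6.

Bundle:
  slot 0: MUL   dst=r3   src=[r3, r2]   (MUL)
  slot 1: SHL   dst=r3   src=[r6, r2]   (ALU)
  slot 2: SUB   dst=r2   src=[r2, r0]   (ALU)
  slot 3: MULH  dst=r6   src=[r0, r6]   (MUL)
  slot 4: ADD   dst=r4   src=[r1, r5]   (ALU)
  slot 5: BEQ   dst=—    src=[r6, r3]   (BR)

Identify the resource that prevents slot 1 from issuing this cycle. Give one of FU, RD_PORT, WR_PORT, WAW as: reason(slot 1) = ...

[0] MUL needs rd=2 wr=1: ok; after: ALU=1 MUL=0 MEM=1 BR=1, R=2, W=1
[1] ALU needs rd=2 wr=1: WAW; after: ALU=1 MUL=0 MEM=1 BR=1, R=2, W=1
[2] ALU needs rd=2 wr=1: ok; after: ALU=0 MUL=0 MEM=1 BR=1, R=0, W=0
[3] MUL needs rd=2 wr=1: FU; after: ALU=0 MUL=0 MEM=1 BR=1, R=0, W=0
[4] ALU needs rd=2 wr=1: FU; after: ALU=0 MUL=0 MEM=1 BR=1, R=0, W=0
[5] BR needs rd=2 wr=0: RD_PORT; after: ALU=0 MUL=0 MEM=1 BR=1, R=0, W=0

reason(slot 1) = WAW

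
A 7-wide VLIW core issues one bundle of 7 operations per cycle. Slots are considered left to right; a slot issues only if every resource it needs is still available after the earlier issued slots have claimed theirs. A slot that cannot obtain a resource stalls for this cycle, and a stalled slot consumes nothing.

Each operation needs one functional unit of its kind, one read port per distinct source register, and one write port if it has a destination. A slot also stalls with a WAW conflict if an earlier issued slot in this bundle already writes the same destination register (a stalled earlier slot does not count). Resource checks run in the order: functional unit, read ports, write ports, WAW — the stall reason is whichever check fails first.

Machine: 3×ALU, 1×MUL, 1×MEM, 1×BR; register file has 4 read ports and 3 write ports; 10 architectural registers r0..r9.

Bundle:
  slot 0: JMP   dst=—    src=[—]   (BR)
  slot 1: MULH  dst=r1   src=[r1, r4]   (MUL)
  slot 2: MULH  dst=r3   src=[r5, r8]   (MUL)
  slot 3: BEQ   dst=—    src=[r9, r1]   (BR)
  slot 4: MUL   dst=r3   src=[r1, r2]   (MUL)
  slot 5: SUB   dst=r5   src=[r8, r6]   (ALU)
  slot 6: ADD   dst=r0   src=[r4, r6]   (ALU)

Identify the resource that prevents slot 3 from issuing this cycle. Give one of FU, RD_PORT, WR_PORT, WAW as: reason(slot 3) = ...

reason(slot 3) = FU

slot 0 (BR): ISSUE — free A3,Mu1,Ld1,B0 rp4 wp3
slot 1 (MUL): ISSUE — free A3,Mu0,Ld1,B0 rp2 wp2
slot 2 (MUL): stall FU — free A3,Mu0,Ld1,B0 rp2 wp2
slot 3 (BR): stall FU — free A3,Mu0,Ld1,B0 rp2 wp2
slot 4 (MUL): stall FU — free A3,Mu0,Ld1,B0 rp2 wp2
slot 5 (ALU): ISSUE — free A2,Mu0,Ld1,B0 rp0 wp1
slot 6 (ALU): stall RD_PORT — free A2,Mu0,Ld1,B0 rp0 wp1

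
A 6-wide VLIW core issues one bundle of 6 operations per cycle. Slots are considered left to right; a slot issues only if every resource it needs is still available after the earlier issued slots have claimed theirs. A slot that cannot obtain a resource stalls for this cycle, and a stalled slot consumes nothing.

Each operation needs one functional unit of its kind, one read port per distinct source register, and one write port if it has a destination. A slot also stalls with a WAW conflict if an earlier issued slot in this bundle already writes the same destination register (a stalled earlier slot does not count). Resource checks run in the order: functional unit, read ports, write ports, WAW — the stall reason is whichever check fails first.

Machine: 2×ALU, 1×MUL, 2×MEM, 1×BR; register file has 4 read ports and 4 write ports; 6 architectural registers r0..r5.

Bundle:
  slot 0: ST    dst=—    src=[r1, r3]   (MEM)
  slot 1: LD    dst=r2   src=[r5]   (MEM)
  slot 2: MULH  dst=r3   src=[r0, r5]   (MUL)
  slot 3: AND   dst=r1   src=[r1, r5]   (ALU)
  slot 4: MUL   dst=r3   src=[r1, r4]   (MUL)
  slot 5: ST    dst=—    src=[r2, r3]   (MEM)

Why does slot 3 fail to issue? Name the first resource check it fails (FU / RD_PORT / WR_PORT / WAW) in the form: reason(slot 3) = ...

reason(slot 3) = RD_PORT

(0) want 1×MEM +2rd +0wr — yes → AL2|MU1|ME1|BR1|rd2|wr4
(1) want 1×MEM +1rd +1wr — yes → AL2|MU1|ME0|BR1|rd1|wr3
(2) want 1×MUL +2rd +1wr — RD_PORT → AL2|MU1|ME0|BR1|rd1|wr3
(3) want 1×ALU +2rd +1wr — RD_PORT → AL2|MU1|ME0|BR1|rd1|wr3
(4) want 1×MUL +2rd +1wr — RD_PORT → AL2|MU1|ME0|BR1|rd1|wr3
(5) want 1×MEM +2rd +0wr — FU → AL2|MU1|ME0|BR1|rd1|wr3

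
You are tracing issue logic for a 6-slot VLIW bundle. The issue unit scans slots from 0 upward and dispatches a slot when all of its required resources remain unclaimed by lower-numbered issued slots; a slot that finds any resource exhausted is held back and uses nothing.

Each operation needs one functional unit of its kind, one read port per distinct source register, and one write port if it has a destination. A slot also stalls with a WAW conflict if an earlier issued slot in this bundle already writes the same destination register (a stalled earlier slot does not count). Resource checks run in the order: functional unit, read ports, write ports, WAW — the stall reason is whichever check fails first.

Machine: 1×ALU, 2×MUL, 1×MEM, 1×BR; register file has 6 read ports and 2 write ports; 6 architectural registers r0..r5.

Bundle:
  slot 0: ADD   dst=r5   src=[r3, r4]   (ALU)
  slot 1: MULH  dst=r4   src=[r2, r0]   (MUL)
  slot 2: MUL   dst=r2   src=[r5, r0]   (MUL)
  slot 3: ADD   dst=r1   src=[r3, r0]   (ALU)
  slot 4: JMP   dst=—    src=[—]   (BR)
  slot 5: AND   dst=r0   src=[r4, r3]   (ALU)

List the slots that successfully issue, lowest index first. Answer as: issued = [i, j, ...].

(0) want 1×ALU +2rd +1wr — yes → AL0|MU2|ME1|BR1|rd4|wr1
(1) want 1×MUL +2rd +1wr — yes → AL0|MU1|ME1|BR1|rd2|wr0
(2) want 1×MUL +2rd +1wr — WR_PORT → AL0|MU1|ME1|BR1|rd2|wr0
(3) want 1×ALU +2rd +1wr — FU → AL0|MU1|ME1|BR1|rd2|wr0
(4) want 1×BR +0rd +0wr — yes → AL0|MU1|ME1|BR0|rd2|wr0
(5) want 1×ALU +2rd +1wr — FU → AL0|MU1|ME1|BR0|rd2|wr0

issued = [0, 1, 4]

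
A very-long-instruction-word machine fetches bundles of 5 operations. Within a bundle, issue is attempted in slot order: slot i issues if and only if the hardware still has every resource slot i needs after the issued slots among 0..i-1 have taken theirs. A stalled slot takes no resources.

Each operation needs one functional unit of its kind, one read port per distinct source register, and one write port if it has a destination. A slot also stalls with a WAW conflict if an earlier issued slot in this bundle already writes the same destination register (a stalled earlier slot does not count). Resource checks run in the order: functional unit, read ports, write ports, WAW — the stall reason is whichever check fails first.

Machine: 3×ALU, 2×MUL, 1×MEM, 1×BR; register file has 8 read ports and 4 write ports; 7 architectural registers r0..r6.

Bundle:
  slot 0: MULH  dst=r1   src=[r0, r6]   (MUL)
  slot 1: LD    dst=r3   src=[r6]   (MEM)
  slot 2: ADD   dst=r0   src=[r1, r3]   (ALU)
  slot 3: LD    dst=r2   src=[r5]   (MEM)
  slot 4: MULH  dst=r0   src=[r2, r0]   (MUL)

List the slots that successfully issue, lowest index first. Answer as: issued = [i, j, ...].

issued = [0, 1, 2]

(0) want 1×MUL +2rd +1wr — yes → AL3|MU1|ME1|BR1|rd6|wr3
(1) want 1×MEM +1rd +1wr — yes → AL3|MU1|ME0|BR1|rd5|wr2
(2) want 1×ALU +2rd +1wr — yes → AL2|MU1|ME0|BR1|rd3|wr1
(3) want 1×MEM +1rd +1wr — FU → AL2|MU1|ME0|BR1|rd3|wr1
(4) want 1×MUL +2rd +1wr — WAW → AL2|MU1|ME0|BR1|rd3|wr1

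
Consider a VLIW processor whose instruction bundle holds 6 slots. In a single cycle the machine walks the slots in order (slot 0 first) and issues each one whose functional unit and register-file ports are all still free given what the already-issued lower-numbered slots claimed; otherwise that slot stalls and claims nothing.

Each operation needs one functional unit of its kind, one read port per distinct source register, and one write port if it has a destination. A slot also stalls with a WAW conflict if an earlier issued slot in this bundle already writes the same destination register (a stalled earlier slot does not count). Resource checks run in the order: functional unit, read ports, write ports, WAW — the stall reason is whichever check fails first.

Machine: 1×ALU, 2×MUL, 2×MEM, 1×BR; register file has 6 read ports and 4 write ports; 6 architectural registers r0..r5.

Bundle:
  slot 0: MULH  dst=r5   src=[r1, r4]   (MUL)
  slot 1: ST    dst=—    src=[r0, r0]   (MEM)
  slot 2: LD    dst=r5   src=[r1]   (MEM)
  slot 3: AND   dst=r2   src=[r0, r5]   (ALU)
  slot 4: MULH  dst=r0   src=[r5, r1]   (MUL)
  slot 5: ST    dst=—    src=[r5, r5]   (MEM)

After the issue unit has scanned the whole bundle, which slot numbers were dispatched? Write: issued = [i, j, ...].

issued = [0, 1, 3, 5]

(0) want 1×MUL +2rd +1wr — yes → AL1|MU1|ME2|BR1|rd4|wr3
(1) want 1×MEM +1rd +0wr — yes → AL1|MU1|ME1|BR1|rd3|wr3
(2) want 1×MEM +1rd +1wr — WAW → AL1|MU1|ME1|BR1|rd3|wr3
(3) want 1×ALU +2rd +1wr — yes → AL0|MU1|ME1|BR1|rd1|wr2
(4) want 1×MUL +2rd +1wr — RD_PORT → AL0|MU1|ME1|BR1|rd1|wr2
(5) want 1×MEM +1rd +0wr — yes → AL0|MU1|ME0|BR1|rd0|wr2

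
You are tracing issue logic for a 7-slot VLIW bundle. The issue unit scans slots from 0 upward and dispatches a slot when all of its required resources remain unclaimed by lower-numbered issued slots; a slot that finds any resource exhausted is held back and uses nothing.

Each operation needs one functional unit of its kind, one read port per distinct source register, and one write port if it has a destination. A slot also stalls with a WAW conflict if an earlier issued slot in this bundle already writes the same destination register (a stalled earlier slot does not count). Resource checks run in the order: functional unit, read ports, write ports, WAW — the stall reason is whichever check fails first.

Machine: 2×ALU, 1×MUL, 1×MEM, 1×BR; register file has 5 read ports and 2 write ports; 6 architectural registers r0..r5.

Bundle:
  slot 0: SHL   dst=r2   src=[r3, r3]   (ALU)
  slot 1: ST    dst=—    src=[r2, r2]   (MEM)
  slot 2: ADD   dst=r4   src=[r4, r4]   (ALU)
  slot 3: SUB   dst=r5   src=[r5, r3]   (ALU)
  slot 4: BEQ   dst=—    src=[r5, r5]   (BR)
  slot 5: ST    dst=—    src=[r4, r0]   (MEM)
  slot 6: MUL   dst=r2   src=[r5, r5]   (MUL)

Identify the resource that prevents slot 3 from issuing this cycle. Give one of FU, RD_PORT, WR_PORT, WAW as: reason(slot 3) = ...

reason(slot 3) = FU

  0. ALU→r2 ⇒ go  {1A/1Mu/1Ld/1B | 4r 1w}
  1. MEM ⇒ go  {1A/1Mu/0Ld/1B | 3r 1w}
  2. ALU→r4 ⇒ go  {0A/1Mu/0Ld/1B | 2r 0w}
  3. ALU→r5 ⇒ no(FU)  {0A/1Mu/0Ld/1B | 2r 0w}
  4. BR ⇒ go  {0A/1Mu/0Ld/0B | 1r 0w}
  5. MEM ⇒ no(FU)  {0A/1Mu/0Ld/0B | 1r 0w}
  6. MUL→r2 ⇒ no(WR_PORT)  {0A/1Mu/0Ld/0B | 1r 0w}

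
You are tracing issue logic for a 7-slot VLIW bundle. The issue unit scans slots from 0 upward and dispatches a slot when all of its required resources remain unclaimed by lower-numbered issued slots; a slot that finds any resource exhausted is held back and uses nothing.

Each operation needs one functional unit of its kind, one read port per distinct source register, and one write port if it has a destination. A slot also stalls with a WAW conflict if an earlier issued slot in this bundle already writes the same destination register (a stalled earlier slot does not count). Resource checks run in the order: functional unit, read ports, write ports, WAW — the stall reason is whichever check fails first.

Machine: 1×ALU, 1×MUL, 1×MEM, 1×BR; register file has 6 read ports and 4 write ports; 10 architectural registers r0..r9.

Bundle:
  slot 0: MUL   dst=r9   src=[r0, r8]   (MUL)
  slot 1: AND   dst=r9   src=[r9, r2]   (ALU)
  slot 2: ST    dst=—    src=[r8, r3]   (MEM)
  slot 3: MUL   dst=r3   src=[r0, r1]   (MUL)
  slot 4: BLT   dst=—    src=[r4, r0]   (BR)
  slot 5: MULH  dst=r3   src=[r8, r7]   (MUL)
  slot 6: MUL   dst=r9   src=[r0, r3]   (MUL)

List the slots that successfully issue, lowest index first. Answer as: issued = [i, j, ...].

slot 0 (MUL): ISSUE — free A1,Mu0,Ld1,B1 rp4 wp3
slot 1 (ALU): stall WAW — free A1,Mu0,Ld1,B1 rp4 wp3
slot 2 (MEM): ISSUE — free A1,Mu0,Ld0,B1 rp2 wp3
slot 3 (MUL): stall FU — free A1,Mu0,Ld0,B1 rp2 wp3
slot 4 (BR): ISSUE — free A1,Mu0,Ld0,B0 rp0 wp3
slot 5 (MUL): stall FU — free A1,Mu0,Ld0,B0 rp0 wp3
slot 6 (MUL): stall FU — free A1,Mu0,Ld0,B0 rp0 wp3

issued = [0, 2, 4]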